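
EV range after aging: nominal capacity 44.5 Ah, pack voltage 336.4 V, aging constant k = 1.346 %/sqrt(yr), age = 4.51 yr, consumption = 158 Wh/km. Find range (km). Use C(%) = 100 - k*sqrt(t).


Step 1: capacity retention = 100 - 1.346 * sqrt(4.51) = 100 - 1.346 * 2.1237 = 97.141%
Step 2: C_now = 44.5 * 97.141/100 = 43.228 Ah
Step 3: E_pack = V * C_now = 336.4 * 43.228 = 14542 Wh
Step 4: range = E_pack / consumption = 14542 / 158 = 92.04 km

92.04 km


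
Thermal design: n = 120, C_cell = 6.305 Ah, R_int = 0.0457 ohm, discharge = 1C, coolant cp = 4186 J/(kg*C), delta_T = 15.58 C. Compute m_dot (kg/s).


Step 1: I = 1 * 6.305 = 6.305 A
Step 2: Q_cell = I^2 * R = 6.305^2 * 0.0457 = 1.8167 W
Step 3: Q_total = 120 * 1.8167 = 218 W
Step 4: m_dot = Q_total / (cp * dT) = 218 / (4186 * 15.58) = 0.003343 kg/s

0.003343 kg/s


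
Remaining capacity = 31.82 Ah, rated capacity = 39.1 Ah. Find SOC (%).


SOC = (remaining / total) * 100 = (31.82 / 39.1) * 100 = 81.38%

81.38%


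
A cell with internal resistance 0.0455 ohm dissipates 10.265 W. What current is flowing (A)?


I = sqrt(Q / R) = sqrt(10.265 / 0.0455) = sqrt(225.6) = 15.02 A

15.02 A


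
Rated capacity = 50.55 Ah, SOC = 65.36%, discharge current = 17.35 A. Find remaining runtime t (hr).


Step 1: remaining = SOC/100 * C_total = 65.36/100 * 50.55 = 33.039 Ah
Step 2: t = remaining / I = 33.039 / 17.35 = 1.904 hr

1.904 hr


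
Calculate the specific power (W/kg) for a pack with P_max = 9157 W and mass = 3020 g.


Convert: m = 3020 g = 3.02 kg
Specific power = 9157 W / 3.02 kg = 3032 W/kg

3032 W/kg


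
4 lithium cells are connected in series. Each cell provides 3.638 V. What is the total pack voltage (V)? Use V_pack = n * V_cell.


With 4 cells in series at 3.638 V each, V_pack = 14.552 V

14.552 V


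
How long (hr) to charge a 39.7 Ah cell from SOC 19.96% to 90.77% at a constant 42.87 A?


delta_Ah = 39.7 * (90.77 - 19.96) / 100 = 28.112 Ah
t = delta_Ah / I = 28.112 / 42.87 = 0.6557 hr

0.6557 hr


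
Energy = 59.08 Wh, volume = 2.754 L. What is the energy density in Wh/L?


ED = E / V = 59.08 / 2.754 = 21.45 Wh/L

21.45 Wh/L


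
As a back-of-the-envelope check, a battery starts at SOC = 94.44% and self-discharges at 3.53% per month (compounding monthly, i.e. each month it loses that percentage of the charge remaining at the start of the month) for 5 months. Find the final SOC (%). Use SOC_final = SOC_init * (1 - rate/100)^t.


Monthly retention factor = 1 - 3.53/100 = 0.9647
Over 5 months: factor^5 = 0.83553
SOC_final = 94.44 * 0.83553 = 78.91%

78.91%


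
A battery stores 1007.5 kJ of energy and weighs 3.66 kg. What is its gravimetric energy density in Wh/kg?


Convert: E = 1007.5 kJ = 279.86 Wh
ED = E / m = 279.86 / 3.66 = 76.46 Wh/kg

76.46 Wh/kg


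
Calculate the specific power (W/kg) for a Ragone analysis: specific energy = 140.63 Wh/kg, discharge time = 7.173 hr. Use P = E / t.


Specific power = 140.63 Wh/kg / 7.173 hr = 19.61 W/kg

19.61 W/kg


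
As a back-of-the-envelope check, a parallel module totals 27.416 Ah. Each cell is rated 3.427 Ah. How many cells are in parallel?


n = C_total / C_cell = 27.416 / 3.427 = 8

8


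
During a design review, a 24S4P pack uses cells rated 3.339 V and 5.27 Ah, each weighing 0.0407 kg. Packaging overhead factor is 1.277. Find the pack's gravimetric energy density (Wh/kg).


Step 1: V_pack = 24 * 3.339 = 80.136 V
Step 2: C_pack = 4 * 5.27 = 21.08 Ah
Step 3: E_pack = V_pack * C_pack = 80.136 * 21.08 = 1689.3 Wh
Step 4: m_pack = 24 * 4 * 0.0407 * 1.277 = 4.9895 kg
Step 5: ED = E_pack / m_pack = 1689.3 / 4.9895 = 338.6 Wh/kg

338.6 Wh/kg


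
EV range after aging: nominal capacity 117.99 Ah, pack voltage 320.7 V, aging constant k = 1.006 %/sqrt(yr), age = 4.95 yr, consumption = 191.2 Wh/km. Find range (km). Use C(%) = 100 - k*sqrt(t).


Step 1: capacity retention = 100 - 1.006 * sqrt(4.95) = 100 - 1.006 * 2.2249 = 97.762%
Step 2: C_now = 117.99 * 97.762/100 = 115.35 Ah
Step 3: E_pack = V * C_now = 320.7 * 115.35 = 36993 Wh
Step 4: range = E_pack / consumption = 36993 / 191.2 = 193.5 km

193.5 km


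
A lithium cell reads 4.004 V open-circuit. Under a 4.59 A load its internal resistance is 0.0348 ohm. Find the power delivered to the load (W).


Step 1: V_terminal = OCV - I*R = 4.004 - 4.59 * 0.0348 = 3.8443 V
Step 2: P_out = V_terminal * I = 3.8443 * 4.59 = 17.65 W

17.65 W


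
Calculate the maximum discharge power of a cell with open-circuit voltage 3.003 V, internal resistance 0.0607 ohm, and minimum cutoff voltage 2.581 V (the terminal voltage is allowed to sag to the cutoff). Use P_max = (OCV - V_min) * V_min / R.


dV = OCV - V_min = 0.422 V (so I_max = dV / R)
P_max = dV * V_min / R = 0.422 * 2.581 / 0.0607 = 17.94 W

17.94 W


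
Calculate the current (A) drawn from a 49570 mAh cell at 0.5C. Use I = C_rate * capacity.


Convert: capacity = 49570 mAh = 49.57 Ah
At 0.5C: I = 0.5 * 49.57 Ah = 24.785 A

24.785 A


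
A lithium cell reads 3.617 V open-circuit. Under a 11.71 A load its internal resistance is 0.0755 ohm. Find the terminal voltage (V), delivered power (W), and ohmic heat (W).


Step 1: V_terminal = OCV - I*R = 3.617 - 11.71 * 0.0755 = 2.7329 V
Step 2: P_out = V_terminal * I = 2.7329 * 11.71 = 32.00 W
Step 3: Q = I^2 * R = 11.71^2 * 0.0755 = 10.35 W

V=2.7329 V, P=32.00 W, Q=10.35 W


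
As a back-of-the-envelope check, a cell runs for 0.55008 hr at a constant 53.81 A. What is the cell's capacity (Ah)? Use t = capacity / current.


C = I * t = 53.81 * 0.55008 = 29.60 Ah

29.60 Ah


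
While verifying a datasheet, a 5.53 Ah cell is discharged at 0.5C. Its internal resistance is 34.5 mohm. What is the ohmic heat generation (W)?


Convert: R = 34.5 mohm = 0.0345 ohm
Step 1: I = C_rate * capacity = 0.5 * 5.53 = 2.765 A
Step 2: Q = I^2 * R = 2.765^2 * 0.0345 = 7.6452 * 0.0345 = 0.2638 W

0.2638 W


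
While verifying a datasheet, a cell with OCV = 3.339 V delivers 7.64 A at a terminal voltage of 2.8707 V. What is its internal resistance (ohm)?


R = (OCV - V) / I = (3.339 - 2.8707) / 7.64 = 0.06130 ohm

0.06130 ohm


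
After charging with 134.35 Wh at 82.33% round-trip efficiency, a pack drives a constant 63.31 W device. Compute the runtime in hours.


Step 1: E_discharge = eta/100 * E_charge = 82.33/100 * 134.35 = 110.61 Wh
Step 2: t = E_discharge / P = 110.61 / 63.31 = 1.747 hr

1.747 hr


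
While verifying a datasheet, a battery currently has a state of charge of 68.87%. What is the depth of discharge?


DOD = 100 - SOC = 100 - 68.87 = 31.13%

31.13%


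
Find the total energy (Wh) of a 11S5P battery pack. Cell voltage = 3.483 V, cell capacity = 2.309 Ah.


E = Ns * Vcell * Np * Ccell = 11 * 3.483 * 5 * 2.309 = 442.3 Wh

442.3 Wh


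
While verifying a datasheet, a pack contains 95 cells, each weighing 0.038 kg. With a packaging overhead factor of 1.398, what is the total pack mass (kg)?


m_pack = n * m_cell * overhead = 95 * 0.038 * 1.398 = 5.047 kg

5.047 kg


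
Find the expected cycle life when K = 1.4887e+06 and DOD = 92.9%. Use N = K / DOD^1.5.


Step 1: DOD^1.5 = 92.9^1.5 = 895.41
Step 2: N = 1.4887e+06 / 895.41 = 1663 cycles

1663 cycles


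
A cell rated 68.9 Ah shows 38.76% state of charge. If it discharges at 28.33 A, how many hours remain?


Step 1: remaining = SOC/100 * C_total = 38.76/100 * 68.9 = 26.706 Ah
Step 2: t = remaining / I = 26.706 / 28.33 = 0.9427 hr

0.9427 hr


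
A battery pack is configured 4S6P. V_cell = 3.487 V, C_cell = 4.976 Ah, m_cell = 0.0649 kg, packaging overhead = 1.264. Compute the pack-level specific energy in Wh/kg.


Step 1: V_pack = 4 * 3.487 = 13.948 V
Step 2: C_pack = 6 * 4.976 = 29.856 Ah
Step 3: E_pack = V_pack * C_pack = 13.948 * 29.856 = 416.43 Wh
Step 4: m_pack = 4 * 6 * 0.0649 * 1.264 = 1.9688 kg
Step 5: ED = E_pack / m_pack = 416.43 / 1.9688 = 211.5 Wh/kg

211.5 Wh/kg


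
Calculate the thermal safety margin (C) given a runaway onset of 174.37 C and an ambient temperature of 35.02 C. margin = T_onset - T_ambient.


Safety margin = 174.37 C - 35.02 C = 139.35 C

139.35 C


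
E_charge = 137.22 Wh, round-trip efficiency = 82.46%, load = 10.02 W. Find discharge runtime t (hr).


Step 1: E_discharge = eta/100 * E_charge = 82.46/100 * 137.22 = 113.15 Wh
Step 2: t = E_discharge / P = 113.15 / 10.02 = 11.29 hr

11.29 hr


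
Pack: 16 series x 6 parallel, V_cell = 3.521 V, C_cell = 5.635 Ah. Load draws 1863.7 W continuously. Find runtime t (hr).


Step 1: E_pack = Ns * V_cell * Np * C_cell = 16 * 3.521 * 6 * 5.635 = 1904.7 Wh
Step 2: t = E_pack / P = 1904.7 / 1863.7 = 1.022 hr

1.022 hr


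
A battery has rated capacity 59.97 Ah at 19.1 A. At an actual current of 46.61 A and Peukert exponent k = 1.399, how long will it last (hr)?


t_rated = C / I_rated = 59.97 / 19.1 = 3.1398 hr
(I_rated/I)^k = (0.40978)^1.399 = 0.28705
t = t_rated * (I_rated/I)^k = 3.1398 * 0.28705 = 0.9013 hr

0.9013 hr


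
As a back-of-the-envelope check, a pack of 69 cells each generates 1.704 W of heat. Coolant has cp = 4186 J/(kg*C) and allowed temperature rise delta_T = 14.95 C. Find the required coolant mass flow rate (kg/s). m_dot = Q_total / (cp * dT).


Step 1: Total heat Q = 69 * 1.704 W = 117.58 W
Step 2: denom = cp * dT = 4186 * 14.95 = 62581
Step 3: m_dot = 117.58 / 62581 = 0.001879 kg/s

0.001879 kg/s


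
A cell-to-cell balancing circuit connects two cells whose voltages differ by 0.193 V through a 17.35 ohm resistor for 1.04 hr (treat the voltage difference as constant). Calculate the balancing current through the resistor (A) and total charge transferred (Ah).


First, Ohm's law: I_bal = 0.193 V / 17.35 ohm = 0.011124 A
Then Q = I * t = 0.011124 A * 1.04 hr = 0.01157 Ah

I=0.011124 A, Q=0.01157 Ah


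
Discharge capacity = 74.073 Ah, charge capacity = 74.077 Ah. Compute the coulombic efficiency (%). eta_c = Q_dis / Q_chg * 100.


eta_c = Q_dis / Q_chg * 100 = 74.073 / 74.077 * 100 = 99.99%

99.99%


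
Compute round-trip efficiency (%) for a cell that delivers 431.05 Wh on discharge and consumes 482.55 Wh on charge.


Round-trip efficiency = 431.05/482.55 * 100% = 89.33%

89.33%


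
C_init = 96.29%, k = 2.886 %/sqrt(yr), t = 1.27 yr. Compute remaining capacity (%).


Step 1: sqrt(1.27 yr) = 1.1269
Step 2: drop = 2.886 * 1.1269 = 3.2522
Step 3: C_final = 96.29 - 3.2522 = 93.04%

93.04%


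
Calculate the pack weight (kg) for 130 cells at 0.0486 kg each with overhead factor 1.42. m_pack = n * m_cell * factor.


Cell mass sum = 130 * 0.0486 = 6.318 kg
With overhead 1.42: m_pack = 6.318 * 1.42 = 8.972 kg

8.972 kg


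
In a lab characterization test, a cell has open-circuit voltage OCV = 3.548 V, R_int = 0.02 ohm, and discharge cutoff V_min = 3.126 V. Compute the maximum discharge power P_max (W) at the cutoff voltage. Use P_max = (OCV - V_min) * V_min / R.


P_max = (OCV - V_min) * V_min / R = (3.548 - 3.126) * 3.126 / 0.02 = 0.422 * 3.126 / 0.02 = 65.96 W

65.96 W


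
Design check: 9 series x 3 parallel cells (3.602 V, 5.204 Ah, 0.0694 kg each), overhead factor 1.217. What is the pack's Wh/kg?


Step 1: V_pack = 9 * 3.602 = 32.418 V
Step 2: C_pack = 3 * 5.204 = 15.612 Ah
Step 3: E_pack = V_pack * C_pack = 32.418 * 15.612 = 506.11 Wh
Step 4: m_pack = 9 * 3 * 0.0694 * 1.217 = 2.2804 kg
Step 5: ED = E_pack / m_pack = 506.11 / 2.2804 = 221.9 Wh/kg

221.9 Wh/kg


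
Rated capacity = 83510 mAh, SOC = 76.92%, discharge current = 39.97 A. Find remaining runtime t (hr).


Convert: C_total = 83510 mAh = 83.51 Ah
Step 1: remaining = SOC/100 * C_total = 76.92/100 * 83.51 = 64.236 Ah
Step 2: t = remaining / I = 64.236 / 39.97 = 1.607 hr

1.607 hr


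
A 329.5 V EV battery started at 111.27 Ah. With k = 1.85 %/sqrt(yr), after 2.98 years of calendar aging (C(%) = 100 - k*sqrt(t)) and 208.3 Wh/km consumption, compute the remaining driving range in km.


Step 1: capacity retention = 100 - 1.85 * sqrt(2.98) = 100 - 1.85 * 1.7263 = 96.806%
Step 2: C_now = 111.27 * 96.806/100 = 107.72 Ah
Step 3: E_pack = V * C_now = 329.5 * 107.72 = 35494 Wh
Step 4: range = E_pack / consumption = 35494 / 208.3 = 170.4 km

170.4 km


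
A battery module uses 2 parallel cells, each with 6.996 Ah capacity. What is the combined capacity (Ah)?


Parallel capacities add: 2 * 6.996 Ah = 13.992 Ah

13.992 Ah


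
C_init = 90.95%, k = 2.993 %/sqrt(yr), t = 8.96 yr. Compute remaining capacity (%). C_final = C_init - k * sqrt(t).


sqrt(t) = sqrt(8.96) = 2.9933
C_final = 90.95 - 2.993 * 2.9933 = 81.99%

81.99%


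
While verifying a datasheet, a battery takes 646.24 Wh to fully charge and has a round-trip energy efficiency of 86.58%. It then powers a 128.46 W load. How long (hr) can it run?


Step 1: E_discharge = eta/100 * E_charge = 86.58/100 * 646.24 = 559.51 Wh
Step 2: t = E_discharge / P = 559.51 / 128.46 = 4.356 hr

4.356 hr


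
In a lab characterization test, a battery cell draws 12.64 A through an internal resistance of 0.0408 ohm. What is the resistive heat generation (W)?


I^2 = 159.77
Q = 159.77 * 0.0408 = 6.519 W

6.519 W


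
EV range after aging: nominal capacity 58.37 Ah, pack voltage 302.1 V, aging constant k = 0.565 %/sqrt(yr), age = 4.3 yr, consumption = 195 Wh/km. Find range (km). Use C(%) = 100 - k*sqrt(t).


Step 1: capacity retention = 100 - 0.565 * sqrt(4.3) = 100 - 0.565 * 2.0736 = 98.828%
Step 2: C_now = 58.37 * 98.828/100 = 57.686 Ah
Step 3: E_pack = V * C_now = 302.1 * 57.686 = 17427 Wh
Step 4: range = E_pack / consumption = 17427 / 195 = 89.37 km

89.37 km


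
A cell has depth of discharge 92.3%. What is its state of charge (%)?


SOC = 100 - DOD = 100 - 92.3 = 7.7%

7.7%


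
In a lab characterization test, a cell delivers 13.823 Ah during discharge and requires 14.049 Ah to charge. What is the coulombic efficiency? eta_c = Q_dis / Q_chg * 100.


eta_c = Q_dis / Q_chg * 100 = 13.823 / 14.049 * 100 = 98.39%

98.39%


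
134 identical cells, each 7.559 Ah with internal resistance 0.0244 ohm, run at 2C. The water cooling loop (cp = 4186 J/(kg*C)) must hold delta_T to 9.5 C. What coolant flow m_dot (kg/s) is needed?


Step 1: I = 2 * 7.559 = 15.118 A
Step 2: Q_cell = I^2 * R = 15.118^2 * 0.0244 = 5.5767 W
Step 3: Q_total = 134 * 5.5767 = 747.28 W
Step 4: m_dot = Q_total / (cp * dT) = 747.28 / (4186 * 9.5) = 0.01879 kg/s

0.01879 kg/s


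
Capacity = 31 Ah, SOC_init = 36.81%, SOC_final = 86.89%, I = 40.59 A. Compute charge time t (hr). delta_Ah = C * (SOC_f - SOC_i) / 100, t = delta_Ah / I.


Step 1: dSOC = 86.89% - 36.81% = 50.08%
Step 2: delta_Ah = 31 * 50.08 / 100 = 15.525 Ah
Step 3: t = 15.525 / 40.59 = 0.3825 hr

0.3825 hr


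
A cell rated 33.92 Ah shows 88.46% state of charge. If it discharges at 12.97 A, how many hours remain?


Step 1: remaining = SOC/100 * C_total = 88.46/100 * 33.92 = 30.006 Ah
Step 2: t = remaining / I = 30.006 / 12.97 = 2.313 hr

2.313 hr


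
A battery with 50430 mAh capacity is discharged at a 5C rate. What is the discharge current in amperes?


Convert: capacity = 50430 mAh = 50.43 Ah
I = C_rate * capacity = 5 * 50.43 = 252.15 A

252.15 A


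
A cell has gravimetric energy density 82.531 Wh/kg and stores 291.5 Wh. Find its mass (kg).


m = E / ED = 291.5 / 82.531 = 3.532 kg

3.532 kg


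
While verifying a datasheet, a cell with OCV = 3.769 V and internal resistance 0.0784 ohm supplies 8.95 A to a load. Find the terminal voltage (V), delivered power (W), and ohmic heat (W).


Step 1: V_terminal = OCV - I*R = 3.769 - 8.95 * 0.0784 = 3.0673 V
Step 2: P_out = V_terminal * I = 3.0673 * 8.95 = 27.45 W
Step 3: Q = I^2 * R = 8.95^2 * 0.0784 = 6.280 W

V=3.0673 V, P=27.45 W, Q=6.280 W


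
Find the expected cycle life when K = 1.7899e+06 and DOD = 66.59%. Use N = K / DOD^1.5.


DOD^1.5 = 543.39
N = K / DOD^1.5 = 1.7899e+06 / 543.39 = 3294

3294 cycles


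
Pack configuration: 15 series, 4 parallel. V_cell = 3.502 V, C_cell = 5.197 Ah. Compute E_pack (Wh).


V_pack = 15 * 3.502 = 52.53 V
C_pack = 4 * 5.197 = 20.788 Ah
E = V_pack * C_pack = 52.53 * 20.788 = 1092 Wh

1092 Wh


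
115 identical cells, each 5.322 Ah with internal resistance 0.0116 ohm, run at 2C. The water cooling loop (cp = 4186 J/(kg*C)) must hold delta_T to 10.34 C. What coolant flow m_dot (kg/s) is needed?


Step 1: I = 2 * 5.322 = 10.644 A
Step 2: Q_cell = I^2 * R = 10.644^2 * 0.0116 = 1.3142 W
Step 3: Q_total = 115 * 1.3142 = 151.13 W
Step 4: m_dot = Q_total / (cp * dT) = 151.13 / (4186 * 10.34) = 0.003492 kg/s

0.003492 kg/s


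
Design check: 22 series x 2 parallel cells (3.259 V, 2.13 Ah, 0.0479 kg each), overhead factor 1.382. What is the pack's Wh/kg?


Step 1: V_pack = 22 * 3.259 = 71.698 V
Step 2: C_pack = 2 * 2.13 = 4.26 Ah
Step 3: E_pack = V_pack * C_pack = 71.698 * 4.26 = 305.43 Wh
Step 4: m_pack = 22 * 2 * 0.0479 * 1.382 = 2.9127 kg
Step 5: ED = E_pack / m_pack = 305.43 / 2.9127 = 104.9 Wh/kg

104.9 Wh/kg


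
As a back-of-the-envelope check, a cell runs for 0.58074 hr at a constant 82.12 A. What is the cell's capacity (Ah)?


C = I * t = 82.12 * 0.58074 = 47.69 Ah

47.69 Ah


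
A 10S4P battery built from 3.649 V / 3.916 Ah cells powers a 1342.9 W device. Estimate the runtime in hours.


Step 1: E_pack = Ns * V_cell * Np * C_cell = 10 * 3.649 * 4 * 3.916 = 571.58 Wh
Step 2: t = E_pack / P = 571.58 / 1342.9 = 0.4256 hr

0.4256 hr


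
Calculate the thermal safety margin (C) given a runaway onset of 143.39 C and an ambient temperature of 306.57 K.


Convert: T_ambient = 306.57 K = 33.42 C
margin = 143.39 - 33.42 = 109.97 C

109.97 C


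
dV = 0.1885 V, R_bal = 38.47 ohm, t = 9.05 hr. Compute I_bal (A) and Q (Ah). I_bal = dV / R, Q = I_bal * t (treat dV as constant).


First, Ohm's law: I_bal = 0.1885 V / 38.47 ohm = 0.0048999 A
Then Q = I * t = 0.0048999 A * 9.05 hr = 0.04434 Ah

I=0.0048999 A, Q=0.04434 Ah


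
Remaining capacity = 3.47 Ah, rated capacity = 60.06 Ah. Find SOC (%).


SOC = (remaining / total) * 100 = (3.47 / 60.06) * 100 = 5.778%

5.778%


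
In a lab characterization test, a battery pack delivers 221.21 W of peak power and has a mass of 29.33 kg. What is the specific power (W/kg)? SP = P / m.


Specific power = 221.21 W / 29.33 kg = 7.542 W/kg

7.542 W/kg


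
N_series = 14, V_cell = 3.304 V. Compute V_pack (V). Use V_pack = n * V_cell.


With 14 cells in series at 3.304 V each, V_pack = 46.256 V

46.256 V


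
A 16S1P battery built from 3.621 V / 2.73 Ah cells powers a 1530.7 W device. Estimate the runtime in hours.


Step 1: E_pack = Ns * V_cell * Np * C_cell = 16 * 3.621 * 1 * 2.73 = 158.17 Wh
Step 2: t = E_pack / P = 158.17 / 1530.7 = 0.1033 hr

0.1033 hr


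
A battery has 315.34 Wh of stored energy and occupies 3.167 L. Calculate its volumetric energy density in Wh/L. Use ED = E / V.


Volumetric ED = 315.34 Wh / 3.167 L = 99.57 Wh/L

99.57 Wh/L


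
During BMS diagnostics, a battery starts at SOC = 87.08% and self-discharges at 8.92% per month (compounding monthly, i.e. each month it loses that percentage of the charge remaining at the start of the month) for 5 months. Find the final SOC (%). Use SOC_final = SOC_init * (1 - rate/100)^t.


Monthly retention factor = 1 - 8.92/100 = 0.9108
Over 5 months: factor^5 = 0.62678
SOC_final = 87.08 * 0.62678 = 54.58%

54.58%


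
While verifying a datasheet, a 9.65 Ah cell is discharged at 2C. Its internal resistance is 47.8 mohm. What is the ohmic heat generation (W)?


Convert: R = 47.8 mohm = 0.0478 ohm
Step 1: I = C_rate * capacity = 2 * 9.65 = 19.3 A
Step 2: Q = I^2 * R = 19.3^2 * 0.0478 = 372.49 * 0.0478 = 17.81 W

17.81 W


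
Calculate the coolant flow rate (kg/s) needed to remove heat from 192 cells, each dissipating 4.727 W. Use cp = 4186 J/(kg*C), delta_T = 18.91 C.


Step 1: Total heat Q = 192 * 4.727 W = 907.58 W
Step 2: denom = cp * dT = 4186 * 18.91 = 79157
Step 3: m_dot = 907.58 / 79157 = 0.01147 kg/s

0.01147 kg/s


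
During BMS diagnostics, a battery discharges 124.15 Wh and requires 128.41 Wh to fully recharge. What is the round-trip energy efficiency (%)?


eta_e = E_dis / E_chg * 100 = 124.15 / 128.41 * 100 = 96.68%

96.68%


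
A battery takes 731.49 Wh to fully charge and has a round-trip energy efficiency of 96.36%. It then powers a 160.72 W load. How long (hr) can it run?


Step 1: E_discharge = eta/100 * E_charge = 96.36/100 * 731.49 = 704.86 Wh
Step 2: t = E_discharge / P = 704.86 / 160.72 = 4.386 hr

4.386 hr


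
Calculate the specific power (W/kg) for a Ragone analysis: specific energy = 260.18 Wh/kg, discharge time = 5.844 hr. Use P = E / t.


P_specific = E / t = 260.18 / 5.844 = 44.52 W/kg

44.52 W/kg


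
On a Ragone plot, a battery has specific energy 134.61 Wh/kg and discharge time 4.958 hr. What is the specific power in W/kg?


Specific power = 134.61 Wh/kg / 4.958 hr = 27.15 W/kg

27.15 W/kg


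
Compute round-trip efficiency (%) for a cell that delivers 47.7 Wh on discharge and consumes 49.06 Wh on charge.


eta_e = E_dis / E_chg * 100 = 47.7 / 49.06 * 100 = 97.23%

97.23%


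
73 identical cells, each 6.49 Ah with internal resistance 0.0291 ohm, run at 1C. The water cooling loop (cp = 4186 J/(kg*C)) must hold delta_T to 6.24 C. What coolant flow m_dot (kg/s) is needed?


Step 1: I = 1 * 6.49 = 6.49 A
Step 2: Q_cell = I^2 * R = 6.49^2 * 0.0291 = 1.2257 W
Step 3: Q_total = 73 * 1.2257 = 89.476 W
Step 4: m_dot = Q_total / (cp * dT) = 89.476 / (4186 * 6.24) = 0.003425 kg/s

0.003425 kg/s


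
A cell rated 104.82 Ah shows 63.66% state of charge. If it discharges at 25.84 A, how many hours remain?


Step 1: remaining = SOC/100 * C_total = 63.66/100 * 104.82 = 66.728 Ah
Step 2: t = remaining / I = 66.728 / 25.84 = 2.582 hr

2.582 hr


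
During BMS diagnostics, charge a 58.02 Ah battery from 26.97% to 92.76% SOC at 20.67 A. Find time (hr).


Step 1: dSOC = 92.76% - 26.97% = 65.79%
Step 2: delta_Ah = 58.02 * 65.79 / 100 = 38.171 Ah
Step 3: t = 38.171 / 20.67 = 1.847 hr

1.847 hr


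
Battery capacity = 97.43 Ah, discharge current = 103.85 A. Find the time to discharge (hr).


t = capacity / current = 97.43 / 103.85 = 0.9382 hr

0.9382 hr


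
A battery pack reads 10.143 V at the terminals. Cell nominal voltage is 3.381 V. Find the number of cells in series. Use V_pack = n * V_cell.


n = V_pack / V_cell = 10.143 / 3.381 = 3

3


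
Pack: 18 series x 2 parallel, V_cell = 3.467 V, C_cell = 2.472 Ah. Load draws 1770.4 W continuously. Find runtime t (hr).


Step 1: E_pack = Ns * V_cell * Np * C_cell = 18 * 3.467 * 2 * 2.472 = 308.54 Wh
Step 2: t = E_pack / P = 308.54 / 1770.4 = 0.1743 hr

0.1743 hr


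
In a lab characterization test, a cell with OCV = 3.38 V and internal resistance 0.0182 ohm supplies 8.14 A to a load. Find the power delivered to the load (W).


Step 1: V_terminal = OCV - I*R = 3.38 - 8.14 * 0.0182 = 3.2319 V
Step 2: P_out = V_terminal * I = 3.2319 * 8.14 = 26.31 W

26.31 W


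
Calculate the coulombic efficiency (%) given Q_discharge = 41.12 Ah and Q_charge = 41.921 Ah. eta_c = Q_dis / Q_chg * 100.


eta_c = Q_dis / Q_chg * 100 = 41.12 / 41.921 * 100 = 98.09%

98.09%


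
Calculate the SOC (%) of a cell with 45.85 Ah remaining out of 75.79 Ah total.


SOC = (remaining / total) * 100 = (45.85 / 75.79) * 100 = 60.50%

60.50%


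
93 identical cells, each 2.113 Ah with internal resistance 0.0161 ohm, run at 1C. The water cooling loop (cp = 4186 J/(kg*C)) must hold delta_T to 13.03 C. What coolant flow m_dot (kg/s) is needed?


Step 1: I = 1 * 2.113 = 2.113 A
Step 2: Q_cell = I^2 * R = 2.113^2 * 0.0161 = 0.071883 W
Step 3: Q_total = 93 * 0.071883 = 6.6851 W
Step 4: m_dot = Q_total / (cp * dT) = 6.6851 / (4186 * 13.03) = 1.226e-04 kg/s

1.226e-04 kg/s


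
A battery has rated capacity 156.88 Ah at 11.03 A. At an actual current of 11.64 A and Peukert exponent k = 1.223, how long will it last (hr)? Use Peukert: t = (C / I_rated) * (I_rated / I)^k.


t_rated = C / I_rated = 156.88 / 11.03 = 14.223 hr
(I_rated/I)^k = (0.94759)^1.223 = 0.93628
t = t_rated * (I_rated/I)^k = 14.223 * 0.93628 = 13.32 hr

13.32 hr


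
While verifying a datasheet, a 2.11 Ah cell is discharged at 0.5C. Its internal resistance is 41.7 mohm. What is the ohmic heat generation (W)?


Convert: R = 41.7 mohm = 0.0417 ohm
Step 1: I = C_rate * capacity = 0.5 * 2.11 = 1.055 A
Step 2: Q = I^2 * R = 1.055^2 * 0.0417 = 1.113 * 0.0417 = 0.04641 W

0.04641 W


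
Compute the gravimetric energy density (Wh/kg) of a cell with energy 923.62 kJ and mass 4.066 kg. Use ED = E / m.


Convert: E = 923.62 kJ = 256.56 Wh
ED = E / m = 256.56 / 4.066 = 63.10 Wh/kg

63.10 Wh/kg


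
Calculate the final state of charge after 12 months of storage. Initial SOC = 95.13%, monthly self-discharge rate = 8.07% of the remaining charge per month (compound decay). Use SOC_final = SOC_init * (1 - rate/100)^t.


decay = (1 - 8.07/100)^12 = 0.36432
SOC_final = 95.13 * 0.36432 = 34.66%

34.66%


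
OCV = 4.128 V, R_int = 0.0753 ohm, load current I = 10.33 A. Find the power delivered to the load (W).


Step 1: V_terminal = OCV - I*R = 4.128 - 10.33 * 0.0753 = 3.3502 V
Step 2: P_out = V_terminal * I = 3.3502 * 10.33 = 34.61 W

34.61 W


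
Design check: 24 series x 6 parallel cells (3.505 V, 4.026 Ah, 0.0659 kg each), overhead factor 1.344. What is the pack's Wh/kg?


Step 1: V_pack = 24 * 3.505 = 84.12 V
Step 2: C_pack = 6 * 4.026 = 24.156 Ah
Step 3: E_pack = V_pack * C_pack = 84.12 * 24.156 = 2032 Wh
Step 4: m_pack = 24 * 6 * 0.0659 * 1.344 = 12.754 kg
Step 5: ED = E_pack / m_pack = 2032 / 12.754 = 159.3 Wh/kg

159.3 Wh/kg


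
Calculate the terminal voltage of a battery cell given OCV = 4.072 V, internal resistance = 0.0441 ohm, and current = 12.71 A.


V = OCV - I*R = 4.072 - 12.71 * 0.0441 = 3.511 V

3.511 V


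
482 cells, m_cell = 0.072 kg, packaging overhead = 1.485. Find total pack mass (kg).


m_pack = n * m_cell * overhead = 482 * 0.072 * 1.485 = 51.54 kg

51.54 kg


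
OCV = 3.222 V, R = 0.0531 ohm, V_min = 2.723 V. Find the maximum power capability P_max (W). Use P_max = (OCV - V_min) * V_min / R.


P_max = (OCV - V_min) * V_min / R = (3.222 - 2.723) * 2.723 / 0.0531 = 0.499 * 2.723 / 0.0531 = 25.59 W

25.59 W


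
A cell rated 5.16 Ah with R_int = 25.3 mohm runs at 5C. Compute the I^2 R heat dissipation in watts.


Convert: R = 25.3 mohm = 0.0253 ohm
Step 1: I = C_rate * capacity = 5 * 5.16 = 25.8 A
Step 2: Q = I^2 * R = 25.8^2 * 0.0253 = 665.64 * 0.0253 = 16.84 W

16.84 W


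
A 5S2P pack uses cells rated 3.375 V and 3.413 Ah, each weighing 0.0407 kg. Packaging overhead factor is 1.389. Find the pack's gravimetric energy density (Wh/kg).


Step 1: V_pack = 5 * 3.375 = 16.875 V
Step 2: C_pack = 2 * 3.413 = 6.826 Ah
Step 3: E_pack = V_pack * C_pack = 16.875 * 6.826 = 115.19 Wh
Step 4: m_pack = 5 * 2 * 0.0407 * 1.389 = 0.56532 kg
Step 5: ED = E_pack / m_pack = 115.19 / 0.56532 = 203.8 Wh/kg

203.8 Wh/kg


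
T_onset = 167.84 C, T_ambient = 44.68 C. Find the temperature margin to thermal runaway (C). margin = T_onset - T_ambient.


margin = T_onset - T_ambient = 167.84 - 44.68 = 123.16 C

123.16 C


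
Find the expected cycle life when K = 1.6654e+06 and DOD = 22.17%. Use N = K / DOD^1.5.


DOD^1.5 = 104.39
N = K / DOD^1.5 = 1.6654e+06 / 104.39 = 15950

15950 cycles


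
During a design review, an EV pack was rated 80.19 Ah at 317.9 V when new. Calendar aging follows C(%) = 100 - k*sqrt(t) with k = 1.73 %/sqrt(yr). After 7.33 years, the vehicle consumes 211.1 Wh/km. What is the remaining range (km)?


Step 1: capacity retention = 100 - 1.73 * sqrt(7.33) = 100 - 1.73 * 2.7074 = 95.316%
Step 2: C_now = 80.19 * 95.316/100 = 76.434 Ah
Step 3: E_pack = V * C_now = 317.9 * 76.434 = 24298 Wh
Step 4: range = E_pack / consumption = 24298 / 211.1 = 115.1 km

115.1 km


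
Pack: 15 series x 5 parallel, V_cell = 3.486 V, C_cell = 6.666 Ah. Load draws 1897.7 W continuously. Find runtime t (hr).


Step 1: E_pack = Ns * V_cell * Np * C_cell = 15 * 3.486 * 5 * 6.666 = 1742.8 Wh
Step 2: t = E_pack / P = 1742.8 / 1897.7 = 0.9184 hr

0.9184 hr


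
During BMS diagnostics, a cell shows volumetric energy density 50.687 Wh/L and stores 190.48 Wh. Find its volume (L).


V = E / ED = 190.48 / 50.687 = 3.758 L

3.758 L


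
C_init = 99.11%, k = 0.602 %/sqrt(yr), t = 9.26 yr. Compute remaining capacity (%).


sqrt(t) = sqrt(9.26) = 3.043
C_final = 99.11 - 0.602 * 3.043 = 97.28%

97.28%


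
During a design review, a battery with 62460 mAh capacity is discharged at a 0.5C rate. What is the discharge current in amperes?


Convert: capacity = 62460 mAh = 62.46 Ah
I = C_rate * capacity = 0.5 * 62.46 = 31.23 A

31.23 A


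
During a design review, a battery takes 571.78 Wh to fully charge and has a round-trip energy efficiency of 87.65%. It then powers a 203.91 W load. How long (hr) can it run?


Step 1: E_discharge = eta/100 * E_charge = 87.65/100 * 571.78 = 501.17 Wh
Step 2: t = E_discharge / P = 501.17 / 203.91 = 2.458 hr

2.458 hr


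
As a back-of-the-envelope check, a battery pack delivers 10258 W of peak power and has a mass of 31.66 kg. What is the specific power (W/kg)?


SP = P / m = 10258 / 31.66 = 324.0 W/kg

324.0 W/kg


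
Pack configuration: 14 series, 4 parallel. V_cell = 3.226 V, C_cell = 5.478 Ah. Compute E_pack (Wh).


E = Ns * Vcell * Np * Ccell = 14 * 3.226 * 4 * 5.478 = 989.6 Wh

989.6 Wh


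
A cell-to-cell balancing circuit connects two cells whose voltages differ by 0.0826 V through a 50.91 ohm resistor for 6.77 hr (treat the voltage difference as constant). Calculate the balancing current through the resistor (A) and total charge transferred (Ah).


First, Ohm's law: I_bal = 0.0826 V / 50.91 ohm = 0.0016225 A
Then Q = I * t = 0.0016225 A * 6.77 hr = 0.01098 Ah

I=0.0016225 A, Q=0.01098 Ah


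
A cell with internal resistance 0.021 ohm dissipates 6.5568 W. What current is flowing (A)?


I = sqrt(Q / R) = sqrt(6.5568 / 0.021) = sqrt(312.23) = 17.67 A

17.67 A


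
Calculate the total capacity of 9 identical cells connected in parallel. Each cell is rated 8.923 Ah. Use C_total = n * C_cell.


C_total = 9 * 8.923 = 80.307 Ah

80.307 Ah


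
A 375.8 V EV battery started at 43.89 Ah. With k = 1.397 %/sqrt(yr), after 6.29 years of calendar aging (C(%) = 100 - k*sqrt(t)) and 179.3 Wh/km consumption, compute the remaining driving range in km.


Step 1: capacity retention = 100 - 1.397 * sqrt(6.29) = 100 - 1.397 * 2.508 = 96.496%
Step 2: C_now = 43.89 * 96.496/100 = 42.352 Ah
Step 3: E_pack = V * C_now = 375.8 * 42.352 = 15916 Wh
Step 4: range = E_pack / consumption = 15916 / 179.3 = 88.77 km

88.77 km


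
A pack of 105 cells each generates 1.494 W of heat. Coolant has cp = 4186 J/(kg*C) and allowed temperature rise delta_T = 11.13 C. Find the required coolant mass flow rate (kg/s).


Q_total = 105 * 1.494 = 156.87 W
m_dot = Q_total / (cp * dT) = 156.87 / (4186 * 11.13) = 0.003367 kg/s

0.003367 kg/s


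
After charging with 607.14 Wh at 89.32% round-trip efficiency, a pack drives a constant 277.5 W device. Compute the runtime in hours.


Step 1: E_discharge = eta/100 * E_charge = 89.32/100 * 607.14 = 542.3 Wh
Step 2: t = E_discharge / P = 542.3 / 277.5 = 1.954 hr

1.954 hr


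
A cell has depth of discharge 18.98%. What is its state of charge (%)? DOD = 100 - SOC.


SOC = 100 - DOD = 100 - 18.98 = 81.02%

81.02%


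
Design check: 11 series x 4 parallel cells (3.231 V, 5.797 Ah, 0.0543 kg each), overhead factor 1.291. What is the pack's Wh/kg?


Step 1: V_pack = 11 * 3.231 = 35.541 V
Step 2: C_pack = 4 * 5.797 = 23.188 Ah
Step 3: E_pack = V_pack * C_pack = 35.541 * 23.188 = 824.12 Wh
Step 4: m_pack = 11 * 4 * 0.0543 * 1.291 = 3.0845 kg
Step 5: ED = E_pack / m_pack = 824.12 / 3.0845 = 267.2 Wh/kg

267.2 Wh/kg


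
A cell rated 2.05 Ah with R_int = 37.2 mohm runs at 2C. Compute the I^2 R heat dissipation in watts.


Convert: R = 37.2 mohm = 0.0372 ohm
Step 1: I = C_rate * capacity = 2 * 2.05 = 4.1 A
Step 2: Q = I^2 * R = 4.1^2 * 0.0372 = 16.81 * 0.0372 = 0.6253 W

0.6253 W


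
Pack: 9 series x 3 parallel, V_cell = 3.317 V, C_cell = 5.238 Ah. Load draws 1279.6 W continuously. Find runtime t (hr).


Step 1: E_pack = Ns * V_cell * Np * C_cell = 9 * 3.317 * 3 * 5.238 = 469.11 Wh
Step 2: t = E_pack / P = 469.11 / 1279.6 = 0.3666 hr

0.3666 hr


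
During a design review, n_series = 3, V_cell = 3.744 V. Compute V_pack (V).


V_pack = n * V_cell = 3 * 3.744 = 11.232 V

11.232 V


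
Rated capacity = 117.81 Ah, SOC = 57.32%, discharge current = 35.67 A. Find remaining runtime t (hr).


Step 1: remaining = SOC/100 * C_total = 57.32/100 * 117.81 = 67.529 Ah
Step 2: t = remaining / I = 67.529 / 35.67 = 1.893 hr

1.893 hr


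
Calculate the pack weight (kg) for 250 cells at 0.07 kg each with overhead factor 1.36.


m_pack = n * m_cell * overhead = 250 * 0.07 * 1.36 = 23.80 kg

23.80 kg


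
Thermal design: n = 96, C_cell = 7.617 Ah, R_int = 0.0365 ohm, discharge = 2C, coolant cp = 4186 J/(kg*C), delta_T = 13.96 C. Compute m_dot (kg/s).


Step 1: I = 2 * 7.617 = 15.234 A
Step 2: Q_cell = I^2 * R = 15.234^2 * 0.0365 = 8.4707 W
Step 3: Q_total = 96 * 8.4707 = 813.19 W
Step 4: m_dot = Q_total / (cp * dT) = 813.19 / (4186 * 13.96) = 0.01392 kg/s

0.01392 kg/s


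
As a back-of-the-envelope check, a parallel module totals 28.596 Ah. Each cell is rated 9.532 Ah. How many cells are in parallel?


n = C_total / C_cell = 28.596 / 9.532 = 3

3


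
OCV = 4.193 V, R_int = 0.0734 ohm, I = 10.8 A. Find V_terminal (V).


V = OCV - I*R = 4.193 - 10.8 * 0.0734 = 3.400 V

3.400 V


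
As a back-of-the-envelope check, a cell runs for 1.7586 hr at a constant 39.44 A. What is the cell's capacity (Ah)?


C = I * t = 39.44 * 1.7586 = 69.36 Ah

69.36 Ah


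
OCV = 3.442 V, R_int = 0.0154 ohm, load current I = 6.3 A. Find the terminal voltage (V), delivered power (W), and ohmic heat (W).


Step 1: V_terminal = OCV - I*R = 3.442 - 6.3 * 0.0154 = 3.345 V
Step 2: P_out = V_terminal * I = 3.345 * 6.3 = 21.07 W
Step 3: Q = I^2 * R = 6.3^2 * 0.0154 = 0.6112 W

V=3.345 V, P=21.07 W, Q=0.6112 W


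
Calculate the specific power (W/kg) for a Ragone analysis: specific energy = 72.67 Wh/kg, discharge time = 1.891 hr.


P_specific = E / t = 72.67 / 1.891 = 38.43 W/kg

38.43 W/kg


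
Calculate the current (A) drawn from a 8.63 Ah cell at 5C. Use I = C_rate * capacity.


I = C_rate * capacity = 5 * 8.63 = 43.15 A

43.15 A


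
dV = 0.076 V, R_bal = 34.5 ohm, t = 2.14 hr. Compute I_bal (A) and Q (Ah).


First, Ohm's law: I_bal = 0.076 V / 34.5 ohm = 0.0022029 A
Then Q = I * t = 0.0022029 A * 2.14 hr = 0.004714 Ah

I=0.0022029 A, Q=0.004714 Ah


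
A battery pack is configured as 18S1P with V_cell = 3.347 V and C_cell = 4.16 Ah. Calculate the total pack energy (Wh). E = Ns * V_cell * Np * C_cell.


E = Ns * Vcell * Np * Ccell = 18 * 3.347 * 1 * 4.16 = 250.6 Wh

250.6 Wh


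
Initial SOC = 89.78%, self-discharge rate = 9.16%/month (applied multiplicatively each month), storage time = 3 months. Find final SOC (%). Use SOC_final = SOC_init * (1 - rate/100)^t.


Monthly retention factor = 1 - 9.16/100 = 0.9084
Over 3 months: factor^3 = 0.7496
SOC_final = 89.78 * 0.7496 = 67.30%

67.30%


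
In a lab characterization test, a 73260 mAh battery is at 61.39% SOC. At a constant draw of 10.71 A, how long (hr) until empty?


Convert: C_total = 73260 mAh = 73.26 Ah
Step 1: remaining = SOC/100 * C_total = 61.39/100 * 73.26 = 44.974 Ah
Step 2: t = remaining / I = 44.974 / 10.71 = 4.199 hr

4.199 hr


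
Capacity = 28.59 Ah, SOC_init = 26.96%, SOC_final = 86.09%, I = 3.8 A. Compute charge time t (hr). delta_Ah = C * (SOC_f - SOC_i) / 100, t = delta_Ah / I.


Step 1: dSOC = 86.09% - 26.96% = 59.13%
Step 2: delta_Ah = 28.59 * 59.13 / 100 = 16.905 Ah
Step 3: t = 16.905 / 3.8 = 4.449 hr

4.449 hr


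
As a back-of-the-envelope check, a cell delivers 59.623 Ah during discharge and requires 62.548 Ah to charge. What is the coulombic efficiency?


eta_c = Q_dis / Q_chg * 100 = 59.623 / 62.548 * 100 = 95.32%

95.32%


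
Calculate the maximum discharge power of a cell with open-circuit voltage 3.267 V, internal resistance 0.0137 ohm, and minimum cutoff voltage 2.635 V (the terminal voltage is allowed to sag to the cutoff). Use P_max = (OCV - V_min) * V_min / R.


P_max = (OCV - V_min) * V_min / R = (3.267 - 2.635) * 2.635 / 0.0137 = 0.632 * 2.635 / 0.0137 = 121.6 W

121.6 W


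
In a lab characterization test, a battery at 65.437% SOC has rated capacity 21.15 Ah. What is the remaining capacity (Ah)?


remaining = SOC / 100 * total = 65.437 / 100 * 21.15 = 13.84 Ah

13.84 Ah


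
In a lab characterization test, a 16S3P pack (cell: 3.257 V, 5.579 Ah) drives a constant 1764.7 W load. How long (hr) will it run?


Step 1: E_pack = Ns * V_cell * Np * C_cell = 16 * 3.257 * 3 * 5.579 = 872.2 Wh
Step 2: t = E_pack / P = 872.2 / 1764.7 = 0.4942 hr

0.4942 hr


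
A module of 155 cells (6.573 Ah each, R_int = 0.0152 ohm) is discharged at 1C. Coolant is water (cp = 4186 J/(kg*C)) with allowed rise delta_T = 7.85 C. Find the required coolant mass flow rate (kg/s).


Step 1: I = 1 * 6.573 = 6.573 A
Step 2: Q_cell = I^2 * R = 6.573^2 * 0.0152 = 0.65671 W
Step 3: Q_total = 155 * 0.65671 = 101.79 W
Step 4: m_dot = Q_total / (cp * dT) = 101.79 / (4186 * 7.85) = 0.003098 kg/s

0.003098 kg/s


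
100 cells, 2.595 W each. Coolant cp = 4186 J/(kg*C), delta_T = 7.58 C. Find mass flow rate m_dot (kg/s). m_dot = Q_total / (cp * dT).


Q_total = 100 * 2.595 = 259.5 W
m_dot = Q_total / (cp * dT) = 259.5 / (4186 * 7.58) = 0.008178 kg/s

0.008178 kg/s


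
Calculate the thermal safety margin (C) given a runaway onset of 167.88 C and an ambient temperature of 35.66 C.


Safety margin = 167.88 C - 35.66 C = 132.22 C

132.22 C


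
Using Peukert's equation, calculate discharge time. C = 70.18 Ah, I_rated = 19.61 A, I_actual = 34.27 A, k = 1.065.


Step 1: t_rated = C / I_rated = 70.18 / 19.61 = 3.5788 hr
Step 2: ratio = 19.61 / 34.27 = 0.57222
Step 3: ratio^k = 0.57222^1.065 = 0.55183
Step 4: t = t_rated * ratio^k = 3.5788 * 0.55183 = 1.975 hr

1.975 hr


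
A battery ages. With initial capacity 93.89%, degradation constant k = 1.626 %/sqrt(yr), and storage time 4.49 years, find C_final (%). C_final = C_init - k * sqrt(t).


Step 1: sqrt(4.49 yr) = 2.119
Step 2: drop = 1.626 * 2.119 = 3.4455
Step 3: C_final = 93.89 - 3.4455 = 90.44%

90.44%


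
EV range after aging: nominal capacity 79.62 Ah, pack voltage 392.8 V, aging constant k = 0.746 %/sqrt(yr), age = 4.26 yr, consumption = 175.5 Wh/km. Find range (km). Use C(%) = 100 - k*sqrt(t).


Step 1: capacity retention = 100 - 0.746 * sqrt(4.26) = 100 - 0.746 * 2.064 = 98.46%
Step 2: C_now = 79.62 * 98.46/100 = 78.394 Ah
Step 3: E_pack = V * C_now = 392.8 * 78.394 = 30793 Wh
Step 4: range = E_pack / consumption = 30793 / 175.5 = 175.5 km

175.5 km


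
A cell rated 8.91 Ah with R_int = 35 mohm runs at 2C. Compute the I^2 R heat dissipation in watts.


Convert: R = 35 mohm = 0.035 ohm
Step 1: I = C_rate * capacity = 2 * 8.91 = 17.82 A
Step 2: Q = I^2 * R = 17.82^2 * 0.035 = 317.55 * 0.035 = 11.11 W

11.11 W


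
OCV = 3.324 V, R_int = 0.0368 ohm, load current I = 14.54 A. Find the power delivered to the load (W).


Step 1: V_terminal = OCV - I*R = 3.324 - 14.54 * 0.0368 = 2.7889 V
Step 2: P_out = V_terminal * I = 2.7889 * 14.54 = 40.55 W

40.55 W


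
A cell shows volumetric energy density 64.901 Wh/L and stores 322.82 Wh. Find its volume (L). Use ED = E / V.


V = E / ED = 322.82 / 64.901 = 4.974 L

4.974 L


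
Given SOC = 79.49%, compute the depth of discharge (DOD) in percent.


DOD = 100 - SOC = 100 - 79.49 = 20.51%

20.51%
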